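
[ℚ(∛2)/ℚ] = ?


∛2 has minimal polynomial x³ - 2 (irreducible over ℚ since 2 is not a perfect cube)

[ℚ(∛2)/ℚ] = 3


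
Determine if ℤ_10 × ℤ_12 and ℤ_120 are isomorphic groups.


Comparing ℤ_10 × ℤ_12 and ℤ_120:
gcd(10,12) = 2 ≠ 1. Max element order in ℤ_10×ℤ_12 is lcm(10,12) = 60 < 120, so it has no element of order 120

No, ℤ_10 × ℤ_12 ≇ ℤ_120


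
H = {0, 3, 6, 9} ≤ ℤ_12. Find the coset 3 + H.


3 + H = {3 + h (mod 12) : h ∈ H}
3+0=3, 3+3=6, 3+6=9, 3+9=0
3 + H = {0, 3, 6, 9} = 0 + H

3 + H = {0, 3, 6, 9}


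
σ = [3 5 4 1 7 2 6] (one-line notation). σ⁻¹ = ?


To find σ⁻¹, swap domain and range:
σ(1) = 3 → σ⁻¹(3) = 1
σ(2) = 5 → σ⁻¹(5) = 2
σ(3) = 4 → σ⁻¹(4) = 3
σ(4) = 1 → σ⁻¹(1) = 4
σ(5) = 7 → σ⁻¹(7) = 5
σ(6) = 2 → σ⁻¹(2) = 6
σ(7) = 6 → σ⁻¹(6) = 7

σ⁻¹ = [4 6 1 3 2 7 5]


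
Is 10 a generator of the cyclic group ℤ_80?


g generates ℤ_n iff gcd(g, n) = 1
gcd(10, 80) = 10
Since gcd = 10 ≠ 1, ⟨10⟩ has order 8 < 80, so 10 is not a generator.

No, 10 does not generate ℤ_80


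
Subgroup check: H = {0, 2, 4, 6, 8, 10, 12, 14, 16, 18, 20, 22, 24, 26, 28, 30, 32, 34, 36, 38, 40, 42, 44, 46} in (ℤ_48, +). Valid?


Subgroup test for H = {0, 2, 4, 6, 8, 10, 12, 14, 16, 18, 20, 22, 24, 26, 28, 30, 32, 34, 36, 38, 40, 42, 44, 46} in (ℤ_48, +):
(1) 0 ∈ H? Yes
(2) Closure: for all a,b ∈ H, (a+b) mod 48 ∈ H? Yes
(3) Inverses: for all a ∈ H, -a mod 48 ∈ H? Yes

Yes, H is a subgroup of ℤ_48


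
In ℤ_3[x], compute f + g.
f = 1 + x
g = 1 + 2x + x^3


Add coefficients mod 3:
x^0: 1 + 1 = 2 (mod 3)
x^1: 1 + 2 = 0 (mod 3)
x^2: 0 + 0 = 0 (mod 3)
x^3: 0 + 1 = 1 (mod 3)
Result: 2 + x^3

f + g = 2 + x^3


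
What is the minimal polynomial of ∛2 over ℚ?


∛2 satisfies x³ - 2 = 0, irreducible over ℚ (no rational root; 2 is not a perfect cube)

Minimal polynomial: x³ - 2


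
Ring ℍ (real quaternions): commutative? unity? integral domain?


quaternion multiplication is non-commutative (ij = k ≠ ji = -k); has unity 1; a division ring but not an integral domain since integral domains are commutative by convention
Commutative: No
Integral domain: No
Has unity: Yes

ℍ (real quaternions): Commutative=No, Unity=Yes


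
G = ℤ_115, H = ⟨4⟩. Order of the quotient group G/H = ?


|⟨4⟩| = n / gcd(4, 115) = 115 / 1 = 115
H is normal (ℤ_115 is abelian).
|G/H| = |G| / |H| = 115 / 115 = 1

|G/H| = 1


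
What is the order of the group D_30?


|D_n| = 2n (n rotations and n reflections)
|D_30| = 2×30 = 60

|D_30| = 60


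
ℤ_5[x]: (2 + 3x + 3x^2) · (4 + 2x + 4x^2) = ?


Expand and collect like terms; reduce coefficients mod 5:
x^0: 2·4 = 8 ≡ 3 (mod 5)
x^1: 2·2 + 3·4 = 16 ≡ 1 (mod 5)
x^2: 2·4 + 3·2 + 3·4 = 26 ≡ 1 (mod 5)
x^3: 3·4 + 3·2 = 18 ≡ 3 (mod 5)
x^4: 3·4 = 12 ≡ 2 (mod 5)
Result: 3 + x + x^2 + 3x^3 + 2x^4

f · g = 3 + x + x^2 + 3x^3 + 2x^4


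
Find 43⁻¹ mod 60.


Use the extended Euclidean algorithm to write 1 = 43·s + 60·t; then s mod 60 is the inverse.
Euclidean algorithm:
  43 = 0·60 + 43
  60 = 1·43 + 17
  43 = 2·17 + 9
  17 = 1·9 + 8
  9 = 1·8 + 1
  8 = 8·1 + 0
gcd(43,60) = 1
Back-substitution gives: 43·(7) + 60·(-5) = 1
So 43⁻¹ ≡ 7 ≡ 7 (mod 60)
Check: 43 × 7 = 301 ≡ 1 (mod 60) ✓

43⁻¹ ≡ 7 (mod 60)


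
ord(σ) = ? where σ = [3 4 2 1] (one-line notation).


Cycle decomposition: (1 3 2 4)
Cycle lengths: 4
Order = lcm(4) = 4

ord(σ) = 4


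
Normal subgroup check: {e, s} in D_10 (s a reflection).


H = {e, s} in D_10 (s a reflection)
r·s·r⁻¹ = sr⁻² ≠ s for n ≥ 3, so {e, s} is not closed under conjugation

No, not a normal subgroup


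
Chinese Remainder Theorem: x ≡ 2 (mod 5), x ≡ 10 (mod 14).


m₁ = 5, m₂ = 14, gcd = 1, so CRT applies. M = m₁·m₂ = 70
Let M₁ = M/m₁ = 14, M₂ = M/m₂ = 5
Find y₁ ≡ M₁⁻¹ (mod m₁): 14⁻¹ ≡ 4 (mod 5)
Find y₂ ≡ M₂⁻¹ (mod m₂): 5⁻¹ ≡ 3 (mod 14)
x = a₁·M₁·y₁ + a₂·M₂·y₂ = 2·14·4 + 10·5·3 = 262
Reduce mod 70: x ≡ 52
Check: 52 mod 5 = 2 ✓, 52 mod 14 = 10 ✓

x ≡ 52 (mod 70)


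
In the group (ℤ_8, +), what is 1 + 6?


Operation: addition mod 8
1 + 6 = (a + b) mod 8 with a = 1, b = 6

1 + 6 = 7


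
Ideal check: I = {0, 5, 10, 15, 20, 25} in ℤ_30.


Check ideal conditions for I = {0, 5, 10, 15, 20, 25} in ℤ_30:
(1) I is an additive subgroup? Yes
(2) For r ∈ ℤ_30 and a ∈ I: r·a ∈ I? Yes

Yes, I is an ideal of ℤ_30


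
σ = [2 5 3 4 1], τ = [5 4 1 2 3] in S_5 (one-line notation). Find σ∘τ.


σ∘τ: apply τ first, then σ
1 →τ 5 →σ 1
2 →τ 4 →σ 4
3 →τ 1 →σ 2
4 →τ 2 →σ 5
5 →τ 3 →σ 3

σ∘τ = [1 4 2 5 3]


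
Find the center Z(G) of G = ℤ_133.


Z(G) = {g ∈ G | gx = xg for all x ∈ G}
ℤ_133 is abelian, so Z(G) = G

Z(ℤ_133) = ℤ_133


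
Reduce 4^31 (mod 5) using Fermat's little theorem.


Fermat's little theorem: if p is prime and gcd(a,p)=1, then a^(p-1) ≡ 1 (mod p)
p = 5 is prime, gcd(4,5) = 1
Reduce exponent: 31 mod 4 = 3
So 4^31 ≡ 4^3 (mod 5)
4^3 mod 5 = 4

4^31 ≡ 4 (mod 5)


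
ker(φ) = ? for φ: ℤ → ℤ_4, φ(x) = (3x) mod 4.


Kernel = preimage of identity
ker(φ) = {x ∈ ℤ : 3x ≡ 0 (mod 4)}. gcd(3,4) = 1, so 3x ≡ 0 (mod 4) ⟺ x ≡ 0 (mod 4/1 = 4). Hence ker(φ) = 4ℤ

ker(φ) = 4ℤ


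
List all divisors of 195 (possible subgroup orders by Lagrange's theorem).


Lagrange's theorem: |H| divides |G|
|G| = 195
Divisors of 195: 1, 3, 5, 13, 15, 39, 65, 195

Possible subgroup orders: {1, 3, 5, 13, 15, 39, 65, 195}


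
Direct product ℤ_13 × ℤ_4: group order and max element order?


|ℤ_13 × ℤ_4| = 13 × 4 = 52
Max element order = lcm(13,4) = 52
Cyclic? Yes (gcd=1)

|ℤ_13×ℤ_4| = 52, max element order = 52


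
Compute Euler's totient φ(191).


Factor n: 191 = 191
φ(n) = n · ∏(1 - 1/p) over distinct primes p | n
φ(191) = 191 · (1 - 1/191) = 190

φ(191) = 190


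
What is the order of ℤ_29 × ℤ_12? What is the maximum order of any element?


|ℤ_29 × ℤ_12| = 29 × 12 = 348
Max element order = lcm(29,12) = 348
Cyclic? Yes (gcd=1)

|ℤ_29×ℤ_12| = 348, max element order = 348


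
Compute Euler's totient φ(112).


Factor n: 112 = 2^4 × 7
φ(n) = n · ∏(1 - 1/p) over distinct primes p | n
φ(112) = 112 · (1 - 1/2) · (1 - 1/7) = 48

φ(112) = 48


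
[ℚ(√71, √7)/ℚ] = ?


[ℚ(√71,√7):ℚ] = [ℚ(√71,√7):ℚ(√71)]·[ℚ(√71):ℚ] = 2·2 = 4

[ℚ(√71, √7)/ℚ] = 4


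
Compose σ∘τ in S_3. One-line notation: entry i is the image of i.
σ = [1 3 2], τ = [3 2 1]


σ∘τ: apply τ first, then σ
1 →τ 3 →σ 2
2 →τ 2 →σ 3
3 →τ 1 →σ 1

σ∘τ = [2 3 1]


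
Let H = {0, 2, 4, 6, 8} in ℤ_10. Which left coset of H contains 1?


1 + H = {1 + h (mod 10) : h ∈ H}
1+0=1, 1+2=3, 1+4=5, 1+6=7, 1+8=9

1 + H = {1, 3, 5, 7, 9}


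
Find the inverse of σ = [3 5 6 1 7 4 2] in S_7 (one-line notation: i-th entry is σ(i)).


To find σ⁻¹, swap domain and range:
σ(1) = 3 → σ⁻¹(3) = 1
σ(2) = 5 → σ⁻¹(5) = 2
σ(3) = 6 → σ⁻¹(6) = 3
σ(4) = 1 → σ⁻¹(1) = 4
σ(5) = 7 → σ⁻¹(7) = 5
σ(6) = 4 → σ⁻¹(4) = 6
σ(7) = 2 → σ⁻¹(2) = 7

σ⁻¹ = [4 7 1 6 2 3 5]


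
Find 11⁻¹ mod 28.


Use the extended Euclidean algorithm to write 1 = 11·s + 28·t; then s mod 28 is the inverse.
Euclidean algorithm:
  11 = 0·28 + 11
  28 = 2·11 + 6
  11 = 1·6 + 5
  6 = 1·5 + 1
  5 = 5·1 + 0
gcd(11,28) = 1
Back-substitution gives: 11·(-5) + 28·(2) = 1
So 11⁻¹ ≡ -5 ≡ 23 (mod 28)
Check: 11 × 23 = 253 ≡ 1 (mod 28) ✓

11⁻¹ ≡ 23 (mod 28)


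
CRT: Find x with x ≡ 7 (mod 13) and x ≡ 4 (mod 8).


m₁ = 13, m₂ = 8, gcd = 1, so CRT applies. M = m₁·m₂ = 104
Let M₁ = M/m₁ = 8, M₂ = M/m₂ = 13
Find y₁ ≡ M₁⁻¹ (mod m₁): 8⁻¹ ≡ 5 (mod 13)
Find y₂ ≡ M₂⁻¹ (mod m₂): 13⁻¹ ≡ 5 (mod 8)
x = a₁·M₁·y₁ + a₂·M₂·y₂ = 7·8·5 + 4·13·5 = 540
Reduce mod 104: x ≡ 20
Check: 20 mod 13 = 7 ✓, 20 mod 8 = 4 ✓

x ≡ 20 (mod 104)


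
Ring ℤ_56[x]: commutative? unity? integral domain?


ℤ_56 has zero divisors (2·28 ≡ 0), and these lift to constant zero divisors in ℤ_56[x]; so not an integral domain
Commutative: Yes
Integral domain: No
Has unity: Yes

ℤ_56[x]: Commutative=Yes, Unity=Yes


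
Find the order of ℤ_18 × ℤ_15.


|A × B| = |A| · |B|
|ℤ_18 × ℤ_15| = 18 × 15 = 270

|ℤ_18 × ℤ_15| = 270


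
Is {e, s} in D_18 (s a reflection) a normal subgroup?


H = {e, s} in D_18 (s a reflection)
r·s·r⁻¹ = sr⁻² ≠ s for n ≥ 3, so {e, s} is not closed under conjugation

No, not a normal subgroup


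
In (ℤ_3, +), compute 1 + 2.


Operation: addition mod 3
1 + 2 = (a + b) mod 3 with a = 1, b = 2

1 + 2 = 0


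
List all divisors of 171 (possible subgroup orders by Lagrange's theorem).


Lagrange's theorem: |H| divides |G|
|G| = 171
Divisors of 171: 1, 3, 9, 19, 57, 171

Possible subgroup orders: {1, 3, 9, 19, 57, 171}


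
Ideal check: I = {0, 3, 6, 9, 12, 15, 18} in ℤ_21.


Check ideal conditions for I = {0, 3, 6, 9, 12, 15, 18} in ℤ_21:
(1) I is an additive subgroup? Yes
(2) For r ∈ ℤ_21 and a ∈ I: r·a ∈ I? Yes

Yes, I is an ideal of ℤ_21


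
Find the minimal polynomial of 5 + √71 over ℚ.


Let α = 5 + √71. Then α - 5 = √71, so (α - 5)² = 71, giving α² - 10α - 46 = 0. Degree 2 and α ∉ ℚ, so this is the minimal polynomial.

Minimal polynomial: x² - 10x - 46


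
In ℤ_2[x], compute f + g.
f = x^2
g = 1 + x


Add coefficients mod 2:
x^0: 0 + 1 = 1 (mod 2)
x^1: 0 + 1 = 1 (mod 2)
x^2: 1 + 0 = 1 (mod 2)
Result: 1 + x + x^2

f + g = 1 + x + x^2


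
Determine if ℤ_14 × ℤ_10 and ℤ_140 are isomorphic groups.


Comparing ℤ_14 × ℤ_10 and ℤ_140:
gcd(14,10) = 2 ≠ 1. Max element order in ℤ_14×ℤ_10 is lcm(14,10) = 70 < 140, so it has no element of order 140

No, ℤ_14 × ℤ_10 ≇ ℤ_140


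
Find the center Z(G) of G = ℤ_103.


Z(G) = {g ∈ G | gx = xg for all x ∈ G}
ℤ_103 is abelian, so Z(G) = G

Z(ℤ_103) = ℤ_103


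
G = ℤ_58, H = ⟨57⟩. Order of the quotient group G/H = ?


|⟨57⟩| = n / gcd(57, 58) = 58 / 1 = 58
H is normal (ℤ_58 is abelian).
|G/H| = |G| / |H| = 58 / 58 = 1

|G/H| = 1


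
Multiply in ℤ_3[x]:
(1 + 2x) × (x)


Expand and collect like terms; reduce coefficients mod 3:
x^0: 1·0 = 0 ≡ 0 (mod 3)
x^1: 1·1 + 2·0 = 1 ≡ 1 (mod 3)
x^2: 2·1 = 2 ≡ 2 (mod 3)
Result: x + 2x^2

f · g = x + 2x^2


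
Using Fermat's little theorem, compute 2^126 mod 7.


Fermat's little theorem: if p is prime and gcd(a,p)=1, then a^(p-1) ≡ 1 (mod p)
p = 7 is prime, gcd(2,7) = 1
Reduce exponent: 126 mod 6 = 0
So 2^126 ≡ 2^0 (mod 7)
2^0 = 1

2^126 ≡ 1 (mod 7)


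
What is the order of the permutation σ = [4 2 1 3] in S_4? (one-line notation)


Cycle decomposition: (1 4 3)
Cycle lengths: 3
Order = lcm(3) = 3

ord(σ) = 3


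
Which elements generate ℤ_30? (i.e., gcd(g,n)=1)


g generates ℤ_n iff gcd(g,n) = 1
Prime factors of 30: 2, 3, 5
Generators are g ∈ {1,...,29} not divisible by any of these primes.
Generators: {1, 7, 11, 13, 17, 19, 23, 29}
Number of generators = φ(30) = 8

Generators of ℤ_30 = {1, 7, 11, 13, 17, 19, 23, 29}


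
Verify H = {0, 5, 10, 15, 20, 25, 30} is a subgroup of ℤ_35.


Subgroup test for H = {0, 5, 10, 15, 20, 25, 30} in (ℤ_35, +):
(1) 0 ∈ H? Yes
(2) Closure: for all a,b ∈ H, (a+b) mod 35 ∈ H? Yes
(3) Inverses: for all a ∈ H, -a mod 35 ∈ H? Yes

Yes, H is a subgroup of ℤ_35


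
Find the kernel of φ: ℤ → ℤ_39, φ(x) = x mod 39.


Kernel = preimage of identity
ker(φ) = {x ∈ ℤ : x ≡ 0 (mod 39)} = 39ℤ = {0, ±39, ±78, ...}

ker(φ) = 39ℤ


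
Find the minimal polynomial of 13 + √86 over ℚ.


Let α = 13 + √86. Then α - 13 = √86, so (α - 13)² = 86, giving α² - 26α + 83 = 0. Degree 2 and α ∉ ℚ, so this is the minimal polynomial.

Minimal polynomial: x² - 26x + 83


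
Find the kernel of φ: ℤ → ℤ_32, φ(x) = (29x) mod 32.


Kernel = preimage of identity
ker(φ) = {x ∈ ℤ : 29x ≡ 0 (mod 32)}. gcd(29,32) = 1, so 29x ≡ 0 (mod 32) ⟺ x ≡ 0 (mod 32/1 = 32). Hence ker(φ) = 32ℤ

ker(φ) = 32ℤ


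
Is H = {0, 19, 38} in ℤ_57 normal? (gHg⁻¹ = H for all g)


H = {0, 19, 38} in ℤ_57
ℤ_57 is abelian; every subgroup of an abelian group is normal

Yes, normal subgroup


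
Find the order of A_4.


|A_n| = n!/2 (even permutations)
|A_4| = 4!/2 = 24/2 = 12

|A_4| = 12


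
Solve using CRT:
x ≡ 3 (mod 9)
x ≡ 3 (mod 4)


m₁ = 9, m₂ = 4, gcd = 1, so CRT applies. M = m₁·m₂ = 36
Let M₁ = M/m₁ = 4, M₂ = M/m₂ = 9
Find y₁ ≡ M₁⁻¹ (mod m₁): 4⁻¹ ≡ 7 (mod 9)
Find y₂ ≡ M₂⁻¹ (mod m₂): 9⁻¹ ≡ 1 (mod 4)
x = a₁·M₁·y₁ + a₂·M₂·y₂ = 3·4·7 + 3·9·1 = 111
Reduce mod 36: x ≡ 3
Check: 3 mod 9 = 3 ✓, 3 mod 4 = 3 ✓

x ≡ 3 (mod 36)


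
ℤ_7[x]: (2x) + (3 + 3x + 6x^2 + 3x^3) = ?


Add coefficients mod 7:
x^0: 0 + 3 = 3 (mod 7)
x^1: 2 + 3 = 5 (mod 7)
x^2: 0 + 6 = 6 (mod 7)
x^3: 0 + 3 = 3 (mod 7)
Result: 3 + 5x + 6x^2 + 3x^3

f + g = 3 + 5x + 6x^2 + 3x^3


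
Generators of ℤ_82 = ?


g generates ℤ_n iff gcd(g,n) = 1
Prime factors of 82: 2, 41
Generators are g ∈ {1,...,81} not divisible by any of these primes.
Generators: {1, 3, 5, 7, 9, 11, 13, 15, 17, 19, 21, 23, 25, 27, 29, 31, 33, 35, 37, 39, 43, 45, 47, 49, 51, 53, 55, 57, 59, 61, 63, 65, 67, 69, 71, 73, 75, 77, 79, 81}
Number of generators = φ(82) = 40

Generators of ℤ_82 = {1, 3, 5, 7, 9, 11, 13, 15, 17, 19, 21, 23, 25, 27, 29, 31, 33, 35, 37, 39, 43, 45, 47, 49, 51, 53, 55, 57, 59, 61, 63, 65, 67, 69, 71, 73, 75, 77, 79, 81}


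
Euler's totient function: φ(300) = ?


Factor n: 300 = 2^2 × 3 × 5^2
φ(n) = n · ∏(1 - 1/p) over distinct primes p | n
φ(300) = 300 · (1 - 1/2) · (1 - 1/3) · (1 - 1/5) = 80

φ(300) = 80


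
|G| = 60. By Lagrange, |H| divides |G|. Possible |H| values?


Lagrange's theorem: |H| divides |G|
|G| = 60
Divisors of 60: 1, 2, 3, 4, 5, 6, 10, 12, 15, 20, 30, 60

Possible subgroup orders: {1, 2, 3, 4, 5, 6, 10, 12, 15, 20, 30, 60}


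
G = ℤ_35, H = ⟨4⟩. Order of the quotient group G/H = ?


|⟨4⟩| = n / gcd(4, 35) = 35 / 1 = 35
H is normal (ℤ_35 is abelian).
|G/H| = |G| / |H| = 35 / 35 = 1

|G/H| = 1


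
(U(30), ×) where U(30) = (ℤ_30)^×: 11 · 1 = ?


Operation: multiplication mod 30
11 · 1 = (a × b) mod 30 with a = 11, b = 1

11 · 1 = 11


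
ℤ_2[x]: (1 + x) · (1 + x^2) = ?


Expand and collect like terms; reduce coefficients mod 2:
x^0: 1·1 = 1 ≡ 1 (mod 2)
x^1: 1·0 + 1·1 = 1 ≡ 1 (mod 2)
x^2: 1·1 + 1·0 = 1 ≡ 1 (mod 2)
x^3: 1·1 = 1 ≡ 1 (mod 2)
Result: 1 + x + x^2 + x^3

f · g = 1 + x + x^2 + x^3


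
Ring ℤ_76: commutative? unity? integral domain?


ℤ_76 is a commutative ring with unity 1; 76 = 2×38 is composite, so 2·38 ≡ 0 gives zero divisors (not an integral domain)
Commutative: Yes
Integral domain: No
Has unity: Yes

ℤ_76: Commutative=Yes, Unity=Yes


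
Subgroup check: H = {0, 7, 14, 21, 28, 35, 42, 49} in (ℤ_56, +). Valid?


Subgroup test for H = {0, 7, 14, 21, 28, 35, 42, 49} in (ℤ_56, +):
(1) 0 ∈ H? Yes
(2) Closure: for all a,b ∈ H, (a+b) mod 56 ∈ H? Yes
(3) Inverses: for all a ∈ H, -a mod 56 ∈ H? Yes

Yes, H is a subgroup of ℤ_56


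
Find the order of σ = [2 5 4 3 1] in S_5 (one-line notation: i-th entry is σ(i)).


Cycle decomposition: (1 2 5) (3 4)
Cycle lengths: 3, 2
Order = lcm(3, 2) = 6

ord(σ) = 6


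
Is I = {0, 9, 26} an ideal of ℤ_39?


Check ideal conditions for I = {0, 9, 26} in ℤ_39:
(1) I is an additive subgroup? No
(2) For r ∈ ℤ_39 and a ∈ I: r·a ∈ I? No  [counterexample: r=2, a=9, r·a mod 39 = 18 ∉ I]

No, I is not an ideal of ℤ_39


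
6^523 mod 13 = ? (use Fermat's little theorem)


Fermat's little theorem: if p is prime and gcd(a,p)=1, then a^(p-1) ≡ 1 (mod p)
p = 13 is prime, gcd(6,13) = 1
Reduce exponent: 523 mod 12 = 7
So 6^523 ≡ 6^7 (mod 13)
6^7 mod 13 = 7

6^523 ≡ 7 (mod 13)


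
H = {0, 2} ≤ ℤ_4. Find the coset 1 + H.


1 + H = {1 + h (mod 4) : h ∈ H}
1+0=1, 1+2=3

1 + H = {1, 3}


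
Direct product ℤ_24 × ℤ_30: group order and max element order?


|ℤ_24 × ℤ_30| = 24 × 30 = 720
Max element order = lcm(24,30) = 120
Cyclic? No (gcd=6)

|ℤ_24×ℤ_30| = 720, max element order = 120


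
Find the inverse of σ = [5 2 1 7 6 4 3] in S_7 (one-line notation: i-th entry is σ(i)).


To find σ⁻¹, swap domain and range:
σ(1) = 5 → σ⁻¹(5) = 1
σ(2) = 2 → σ⁻¹(2) = 2
σ(3) = 1 → σ⁻¹(1) = 3
σ(4) = 7 → σ⁻¹(7) = 4
σ(5) = 6 → σ⁻¹(6) = 5
σ(6) = 4 → σ⁻¹(4) = 6
σ(7) = 3 → σ⁻¹(3) = 7

σ⁻¹ = [3 2 7 6 1 5 4]


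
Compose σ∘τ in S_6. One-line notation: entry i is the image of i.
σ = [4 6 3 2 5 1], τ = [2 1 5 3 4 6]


σ∘τ: apply τ first, then σ
1 →τ 2 →σ 6
2 →τ 1 →σ 4
3 →τ 5 →σ 5
4 →τ 3 →σ 3
5 →τ 4 →σ 2
6 →τ 6 →σ 1

σ∘τ = [6 4 5 3 2 1]


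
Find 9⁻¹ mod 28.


Use the extended Euclidean algorithm to write 1 = 9·s + 28·t; then s mod 28 is the inverse.
Euclidean algorithm:
  9 = 0·28 + 9
  28 = 3·9 + 1
  9 = 9·1 + 0
gcd(9,28) = 1
Back-substitution gives: 9·(-3) + 28·(1) = 1
So 9⁻¹ ≡ -3 ≡ 25 (mod 28)
Check: 9 × 25 = 225 ≡ 1 (mod 28) ✓

9⁻¹ ≡ 25 (mod 28)


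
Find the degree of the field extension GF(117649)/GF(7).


GF(117649) = GF(7^6), so the extension degree is 6

[GF(117649)/GF(7)] = 6


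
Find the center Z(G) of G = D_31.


Z(G) = {g ∈ G | gx = xg for all x ∈ G}
For odd n, Z(D_n) = {e}: no nontrivial rotation commutes with all reflections

Z(D_31) = {e}


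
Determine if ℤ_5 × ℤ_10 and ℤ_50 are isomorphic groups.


Comparing ℤ_5 × ℤ_10 and ℤ_50:
gcd(5,10) = 5 ≠ 1. Max element order in ℤ_5×ℤ_10 is lcm(5,10) = 10 < 50, so it has no element of order 50

No, ℤ_5 × ℤ_10 ≇ ℤ_50


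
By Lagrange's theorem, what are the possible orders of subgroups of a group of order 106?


Lagrange's theorem: |H| divides |G|
|G| = 106
Divisors of 106: 1, 2, 53, 106

Possible subgroup orders: {1, 2, 53, 106}


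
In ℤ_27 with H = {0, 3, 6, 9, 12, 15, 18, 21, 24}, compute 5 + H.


5 + H = {5 + h (mod 27) : h ∈ H}
5+0=5, 5+3=8, 5+6=11, 5+9=14, 5+12=17, 5+15=20, 5+18=23, 5+21=26, 5+24=2
5 + H = {2, 5, 8, 11, 14, 17, 20, 23, 26} = 2 + H

5 + H = {2, 5, 8, 11, 14, 17, 20, 23, 26}


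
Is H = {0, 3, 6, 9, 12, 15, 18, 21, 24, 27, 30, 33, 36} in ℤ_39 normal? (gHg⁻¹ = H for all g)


H = {0, 3, 6, 9, 12, 15, 18, 21, 24, 27, 30, 33, 36} in ℤ_39
ℤ_39 is abelian; every subgroup of an abelian group is normal

Yes, normal subgroup


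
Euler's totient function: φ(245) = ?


Factor n: 245 = 5 × 7^2
φ(n) = n · ∏(1 - 1/p) over distinct primes p | n
φ(245) = 245 · (1 - 1/5) · (1 - 1/7) = 168

φ(245) = 168


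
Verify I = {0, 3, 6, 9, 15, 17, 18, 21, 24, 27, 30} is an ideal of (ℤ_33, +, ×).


Check ideal conditions for I = {0, 3, 6, 9, 15, 17, 18, 21, 24, 27, 30} in ℤ_33:
(1) I is an additive subgroup? No
(2) For r ∈ ℤ_33 and a ∈ I: r·a ∈ I? No  [counterexample: r=2, a=6, r·a mod 33 = 12 ∉ I]

No, I is not an ideal of ℤ_33


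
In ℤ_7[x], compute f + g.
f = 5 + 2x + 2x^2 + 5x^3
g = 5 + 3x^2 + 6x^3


Add coefficients mod 7:
x^0: 5 + 5 = 3 (mod 7)
x^1: 2 + 0 = 2 (mod 7)
x^2: 2 + 3 = 5 (mod 7)
x^3: 5 + 6 = 4 (mod 7)
Result: 3 + 2x + 5x^2 + 4x^3

f + g = 3 + 2x + 5x^2 + 4x^3


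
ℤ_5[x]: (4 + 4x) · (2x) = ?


Expand and collect like terms; reduce coefficients mod 5:
x^0: 4·0 = 0 ≡ 0 (mod 5)
x^1: 4·2 + 4·0 = 8 ≡ 3 (mod 5)
x^2: 4·2 = 8 ≡ 3 (mod 5)
Result: 3x + 3x^2

f · g = 3x + 3x^2


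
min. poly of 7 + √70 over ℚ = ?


Let α = 7 + √70. Then α - 7 = √70, so (α - 7)² = 70, giving α² - 14α - 21 = 0. Degree 2 and α ∉ ℚ, so this is the minimal polynomial.

Minimal polynomial: x² - 14x - 21


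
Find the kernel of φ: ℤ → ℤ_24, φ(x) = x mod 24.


Kernel = preimage of identity
ker(φ) = {x ∈ ℤ : x ≡ 0 (mod 24)} = 24ℤ = {0, ±24, ±48, ...}

ker(φ) = 24ℤ


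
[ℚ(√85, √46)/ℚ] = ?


[ℚ(√85,√46):ℚ] = [ℚ(√85,√46):ℚ(√85)]·[ℚ(√85):ℚ] = 2·2 = 4

[ℚ(√85, √46)/ℚ] = 4


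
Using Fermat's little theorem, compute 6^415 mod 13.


Fermat's little theorem: if p is prime and gcd(a,p)=1, then a^(p-1) ≡ 1 (mod p)
p = 13 is prime, gcd(6,13) = 1
Reduce exponent: 415 mod 12 = 7
So 6^415 ≡ 6^7 (mod 13)
6^7 mod 13 = 7

6^415 ≡ 7 (mod 13)


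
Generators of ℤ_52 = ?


g generates ℤ_n iff gcd(g,n) = 1
Prime factors of 52: 2, 13
Generators are g ∈ {1,...,51} not divisible by any of these primes.
Generators: {1, 3, 5, 7, 9, 11, 15, 17, 19, 21, 23, 25, 27, 29, 31, 33, 35, 37, 41, 43, 45, 47, 49, 51}
Number of generators = φ(52) = 24

Generators of ℤ_52 = {1, 3, 5, 7, 9, 11, 15, 17, 19, 21, 23, 25, 27, 29, 31, 33, 35, 37, 41, 43, 45, 47, 49, 51}


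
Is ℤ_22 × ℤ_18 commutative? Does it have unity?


Direct product ring; commutative with unity (1,1); but (1,0)·(0,1) = (0,0) gives zero divisors, so not an integral domain
Commutative: Yes
Integral domain: No
Has unity: Yes

ℤ_22 × ℤ_18: Commutative=Yes, Unity=Yes


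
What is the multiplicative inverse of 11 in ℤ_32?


Use the extended Euclidean algorithm to write 1 = 11·s + 32·t; then s mod 32 is the inverse.
Euclidean algorithm:
  11 = 0·32 + 11
  32 = 2·11 + 10
  11 = 1·10 + 1
  10 = 10·1 + 0
gcd(11,32) = 1
Back-substitution gives: 11·(3) + 32·(-1) = 1
So 11⁻¹ ≡ 3 ≡ 3 (mod 32)
Check: 11 × 3 = 33 ≡ 1 (mod 32) ✓

11⁻¹ ≡ 3 (mod 32)


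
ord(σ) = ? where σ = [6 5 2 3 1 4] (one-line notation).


Cycle decomposition: (1 6 4 3 2 5)
Cycle lengths: 6
Order = lcm(6) = 6

ord(σ) = 6


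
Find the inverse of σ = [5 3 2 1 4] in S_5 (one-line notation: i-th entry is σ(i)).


To find σ⁻¹, swap domain and range:
σ(1) = 5 → σ⁻¹(5) = 1
σ(2) = 3 → σ⁻¹(3) = 2
σ(3) = 2 → σ⁻¹(2) = 3
σ(4) = 1 → σ⁻¹(1) = 4
σ(5) = 4 → σ⁻¹(4) = 5

σ⁻¹ = [4 3 2 5 1]


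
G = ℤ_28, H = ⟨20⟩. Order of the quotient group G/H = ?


|⟨20⟩| = n / gcd(20, 28) = 28 / 4 = 7
H is normal (ℤ_28 is abelian).
|G/H| = |G| / |H| = 28 / 7 = 4

|G/H| = 4


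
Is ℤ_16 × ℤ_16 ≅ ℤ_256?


Comparing ℤ_16 × ℤ_16 and ℤ_256:
gcd(16,16) = 16 ≠ 1. Max element order in ℤ_16×ℤ_16 is lcm(16,16) = 16 < 256, so it has no element of order 256

No, ℤ_16 × ℤ_16 ≇ ℤ_256


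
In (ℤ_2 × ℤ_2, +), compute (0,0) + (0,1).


Operation: componentwise addition mod (2, 2)
(0,0) + (0,1) = ((a₁+b₁) mod 2, (a₂+b₂) mod 2) with a = (0,0), b = (0,1)

(0,0) + (0,1) = (0,1)


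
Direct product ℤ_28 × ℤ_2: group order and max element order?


|ℤ_28 × ℤ_2| = 28 × 2 = 56
Max element order = lcm(28,2) = 28
Cyclic? No (gcd=2)

|ℤ_28×ℤ_2| = 56, max element order = 28


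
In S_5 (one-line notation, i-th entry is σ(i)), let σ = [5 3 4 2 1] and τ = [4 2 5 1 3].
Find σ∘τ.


σ∘τ: apply τ first, then σ
1 →τ 4 →σ 2
2 →τ 2 →σ 3
3 →τ 5 →σ 1
4 →τ 1 →σ 5
5 →τ 3 →σ 4

σ∘τ = [2 3 1 5 4]


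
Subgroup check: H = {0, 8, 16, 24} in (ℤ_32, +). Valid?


Subgroup test for H = {0, 8, 16, 24} in (ℤ_32, +):
(1) 0 ∈ H? Yes
(2) Closure: for all a,b ∈ H, (a+b) mod 32 ∈ H? Yes
(3) Inverses: for all a ∈ H, -a mod 32 ∈ H? Yes

Yes, H is a subgroup of ℤ_32


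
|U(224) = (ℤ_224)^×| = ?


U(n) is the group of units mod n; |U(n)| = φ(n)
|U(224)| = φ(224) = 96

|U(224) = (ℤ_224)^×| = 96


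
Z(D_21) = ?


Z(G) = {g ∈ G | gx = xg for all x ∈ G}
For odd n, Z(D_n) = {e}: no nontrivial rotation commutes with all reflections

Z(D_21) = {e}


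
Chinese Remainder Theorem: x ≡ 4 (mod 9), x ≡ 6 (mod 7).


m₁ = 9, m₂ = 7, gcd = 1, so CRT applies. M = m₁·m₂ = 63
Let M₁ = M/m₁ = 7, M₂ = M/m₂ = 9
Find y₁ ≡ M₁⁻¹ (mod m₁): 7⁻¹ ≡ 4 (mod 9)
Find y₂ ≡ M₂⁻¹ (mod m₂): 9⁻¹ ≡ 4 (mod 7)
x = a₁·M₁·y₁ + a₂·M₂·y₂ = 4·7·4 + 6·9·4 = 328
Reduce mod 63: x ≡ 13
Check: 13 mod 9 = 4 ✓, 13 mod 7 = 6 ✓

x ≡ 13 (mod 63)


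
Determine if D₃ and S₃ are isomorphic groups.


Comparing D₃ and S₃:
Both are the unique non-abelian group of order 6

Yes, D₃ ≅ S₃


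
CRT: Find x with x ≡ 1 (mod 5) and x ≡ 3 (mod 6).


m₁ = 5, m₂ = 6, gcd = 1, so CRT applies. M = m₁·m₂ = 30
Let M₁ = M/m₁ = 6, M₂ = M/m₂ = 5
Find y₁ ≡ M₁⁻¹ (mod m₁): 6⁻¹ ≡ 1 (mod 5)
Find y₂ ≡ M₂⁻¹ (mod m₂): 5⁻¹ ≡ 5 (mod 6)
x = a₁·M₁·y₁ + a₂·M₂·y₂ = 1·6·1 + 3·5·5 = 81
Reduce mod 30: x ≡ 21
Check: 21 mod 5 = 1 ✓, 21 mod 6 = 3 ✓

x ≡ 21 (mod 30)


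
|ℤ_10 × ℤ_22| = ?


|A × B| = |A| · |B|
|ℤ_10 × ℤ_22| = 10 × 22 = 220

|ℤ_10 × ℤ_22| = 220


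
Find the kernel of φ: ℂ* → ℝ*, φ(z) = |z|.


Kernel = preimage of identity
ker(φ) = {z ∈ ℂ* | |z| = 1} = unit circle S¹

ker(φ) = S¹ (unit circle)


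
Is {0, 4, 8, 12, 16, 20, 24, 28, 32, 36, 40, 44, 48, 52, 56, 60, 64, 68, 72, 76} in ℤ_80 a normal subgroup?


H = {0, 4, 8, 12, 16, 20, 24, 28, 32, 36, 40, 44, 48, 52, 56, 60, 64, 68, 72, 76} in ℤ_80
ℤ_80 is abelian; every subgroup of an abelian group is normal

Yes, normal subgroup


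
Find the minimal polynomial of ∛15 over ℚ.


∛15 satisfies x³ - 15 = 0, irreducible over ℚ (no rational root; 15 is not a perfect cube)

Minimal polynomial: x³ - 15


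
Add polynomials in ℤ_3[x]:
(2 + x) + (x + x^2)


Add coefficients mod 3:
x^0: 2 + 0 = 2 (mod 3)
x^1: 1 + 1 = 2 (mod 3)
x^2: 0 + 1 = 1 (mod 3)
Result: 2 + 2x + x^2

f + g = 2 + 2x + x^2


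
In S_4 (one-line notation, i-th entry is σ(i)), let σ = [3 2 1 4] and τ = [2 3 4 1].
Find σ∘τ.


σ∘τ: apply τ first, then σ
1 →τ 2 →σ 2
2 →τ 3 →σ 1
3 →τ 4 →σ 4
4 →τ 1 →σ 3

σ∘τ = [2 1 4 3]


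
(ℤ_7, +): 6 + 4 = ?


Operation: addition mod 7
6 + 4 = (a + b) mod 7 with a = 6, b = 4

6 + 4 = 3


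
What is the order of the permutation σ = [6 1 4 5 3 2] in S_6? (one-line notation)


Cycle decomposition: (1 6 2) (3 4 5)
Cycle lengths: 3, 3
Order = lcm(3, 3) = 3

ord(σ) = 3


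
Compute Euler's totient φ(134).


Factor n: 134 = 2 × 67
φ(n) = n · ∏(1 - 1/p) over distinct primes p | n
φ(134) = 134 · (1 - 1/2) · (1 - 1/67) = 66

φ(134) = 66


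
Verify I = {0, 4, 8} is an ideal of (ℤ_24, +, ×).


Check ideal conditions for I = {0, 4, 8} in ℤ_24:
(1) I is an additive subgroup? No
(2) For r ∈ ℤ_24 and a ∈ I: r·a ∈ I? No  [counterexample: r=2, a=8, r·a mod 24 = 16 ∉ I]

No, I is not an ideal of ℤ_24


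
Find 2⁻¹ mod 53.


Use the extended Euclidean algorithm to write 1 = 2·s + 53·t; then s mod 53 is the inverse.
Euclidean algorithm:
  2 = 0·53 + 2
  53 = 26·2 + 1
  2 = 2·1 + 0
gcd(2,53) = 1
Back-substitution gives: 2·(-26) + 53·(1) = 1
So 2⁻¹ ≡ -26 ≡ 27 (mod 53)
Check: 2 × 27 = 54 ≡ 1 (mod 53) ✓

2⁻¹ ≡ 27 (mod 53)


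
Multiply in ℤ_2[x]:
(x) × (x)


Expand and collect like terms; reduce coefficients mod 2:
x^0: 0·0 = 0 ≡ 0 (mod 2)
x^1: 0·1 + 1·0 = 0 ≡ 0 (mod 2)
x^2: 1·1 = 1 ≡ 1 (mod 2)
Result: x^2

f · g = x^2


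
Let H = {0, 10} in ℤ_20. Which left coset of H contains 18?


18 + H = {18 + h (mod 20) : h ∈ H}
18+0=18, 18+10=8
18 + H = {8, 18} = 8 + H

18 + H = {8, 18}


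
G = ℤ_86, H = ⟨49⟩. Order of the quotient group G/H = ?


|⟨49⟩| = n / gcd(49, 86) = 86 / 1 = 86
H is normal (ℤ_86 is abelian).
|G/H| = |G| / |H| = 86 / 86 = 1

|G/H| = 1


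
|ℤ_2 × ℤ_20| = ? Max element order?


|ℤ_2 × ℤ_20| = 2 × 20 = 40
Max element order = lcm(2,20) = 20
Cyclic? No (gcd=2)

|ℤ_2×ℤ_20| = 40, max element order = 20


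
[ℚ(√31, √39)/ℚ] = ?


[ℚ(√31,√39):ℚ] = [ℚ(√31,√39):ℚ(√31)]·[ℚ(√31):ℚ] = 2·2 = 4

[ℚ(√31, √39)/ℚ] = 4


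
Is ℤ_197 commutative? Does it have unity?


ℤ_197 is a commutative ring with unity 1; 197 is prime, so ℤ_197 is a field (hence an integral domain)
Commutative: Yes
Integral domain: Yes
Has unity: Yes

ℤ_197: Commutative=Yes, Unity=Yes


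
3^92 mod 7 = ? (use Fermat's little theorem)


Fermat's little theorem: if p is prime and gcd(a,p)=1, then a^(p-1) ≡ 1 (mod p)
p = 7 is prime, gcd(3,7) = 1
Reduce exponent: 92 mod 6 = 2
So 3^92 ≡ 3^2 (mod 7)
3^2 mod 7 = 2

3^92 ≡ 2 (mod 7)


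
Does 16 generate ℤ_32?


g generates ℤ_n iff gcd(g, n) = 1
gcd(16, 32) = 16
Since gcd = 16 ≠ 1, ⟨16⟩ has order 2 < 32, so 16 is not a generator.

No, 16 does not generate ℤ_32


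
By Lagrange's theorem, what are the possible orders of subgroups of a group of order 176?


Lagrange's theorem: |H| divides |G|
|G| = 176
Divisors of 176: 1, 2, 4, 8, 11, 16, 22, 44, 88, 176

Possible subgroup orders: {1, 2, 4, 8, 11, 16, 22, 44, 88, 176}


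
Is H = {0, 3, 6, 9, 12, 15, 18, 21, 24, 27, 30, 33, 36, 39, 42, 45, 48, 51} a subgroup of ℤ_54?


Subgroup test for H = {0, 3, 6, 9, 12, 15, 18, 21, 24, 27, 30, 33, 36, 39, 42, 45, 48, 51} in (ℤ_54, +):
(1) 0 ∈ H? Yes
(2) Closure: for all a,b ∈ H, (a+b) mod 54 ∈ H? Yes
(3) Inverses: for all a ∈ H, -a mod 54 ∈ H? Yes

Yes, H is a subgroup of ℤ_54


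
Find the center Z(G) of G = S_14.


Z(G) = {g ∈ G | gx = xg for all x ∈ G}
S_n is non-abelian for n ≥ 3; Z(S_14) is trivial

Z(S_14) = {e}


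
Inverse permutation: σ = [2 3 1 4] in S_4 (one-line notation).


To find σ⁻¹, swap domain and range:
σ(1) = 2 → σ⁻¹(2) = 1
σ(2) = 3 → σ⁻¹(3) = 2
σ(3) = 1 → σ⁻¹(1) = 3
σ(4) = 4 → σ⁻¹(4) = 4

σ⁻¹ = [3 1 2 4]


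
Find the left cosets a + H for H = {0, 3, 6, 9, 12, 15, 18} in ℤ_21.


H = {0, 3, 6, 9, 12, 15, 18}, |H| = 7
Number of cosets = |G|/|H| = 21/7 = 3
0 + H = {0, 3, 6, 9, 12, 15, 18}
1 + H = {1, 4, 7, 10, 13, 16, 19}
2 + H = {2, 5, 8, 11, 14, 17, 20}

Cosets: 0+H={0,3,6,9,12,15,18}; 1+H={1,4,7,10,13,16,19}; 2+H={2,5,8,11,14,17,20}


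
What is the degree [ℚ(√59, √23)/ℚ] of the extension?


[ℚ(√59,√23):ℚ] = [ℚ(√59,√23):ℚ(√59)]·[ℚ(√59):ℚ] = 2·2 = 4

[ℚ(√59, √23)/ℚ] = 4


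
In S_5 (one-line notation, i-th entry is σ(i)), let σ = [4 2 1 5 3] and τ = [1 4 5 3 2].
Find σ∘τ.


σ∘τ: apply τ first, then σ
1 →τ 1 →σ 4
2 →τ 4 →σ 5
3 →τ 5 →σ 3
4 →τ 3 →σ 1
5 →τ 2 →σ 2

σ∘τ = [4 5 3 1 2]


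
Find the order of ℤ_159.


ℤ_n has n elements.

|ℤ_159| = 159


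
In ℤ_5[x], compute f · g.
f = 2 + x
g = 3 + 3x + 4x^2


Expand and collect like terms; reduce coefficients mod 5:
x^0: 2·3 = 6 ≡ 1 (mod 5)
x^1: 2·3 + 1·3 = 9 ≡ 4 (mod 5)
x^2: 2·4 + 1·3 = 11 ≡ 1 (mod 5)
x^3: 1·4 = 4 ≡ 4 (mod 5)
Result: 1 + 4x + x^2 + 4x^3

f · g = 1 + 4x + x^2 + 4x^3


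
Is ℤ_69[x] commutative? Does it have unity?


ℤ_69 has zero divisors (3·23 ≡ 0), and these lift to constant zero divisors in ℤ_69[x]; so not an integral domain
Commutative: Yes
Integral domain: No
Has unity: Yes

ℤ_69[x]: Commutative=Yes, Unity=Yes


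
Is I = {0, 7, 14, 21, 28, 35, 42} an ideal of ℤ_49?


Check ideal conditions for I = {0, 7, 14, 21, 28, 35, 42} in ℤ_49:
(1) I is an additive subgroup? Yes
(2) For r ∈ ℤ_49 and a ∈ I: r·a ∈ I? Yes

Yes, I is an ideal of ℤ_49


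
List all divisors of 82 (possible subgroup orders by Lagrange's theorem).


Lagrange's theorem: |H| divides |G|
|G| = 82
Divisors of 82: 1, 2, 41, 82

Possible subgroup orders: {1, 2, 41, 82}


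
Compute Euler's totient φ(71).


Factor n: 71 = 71
φ(n) = n · ∏(1 - 1/p) over distinct primes p | n
φ(71) = 71 · (1 - 1/71) = 70

φ(71) = 70


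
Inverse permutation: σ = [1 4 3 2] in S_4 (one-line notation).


To find σ⁻¹, swap domain and range:
σ(1) = 1 → σ⁻¹(1) = 1
σ(2) = 4 → σ⁻¹(4) = 2
σ(3) = 3 → σ⁻¹(3) = 3
σ(4) = 2 → σ⁻¹(2) = 4

σ⁻¹ = [1 4 3 2]


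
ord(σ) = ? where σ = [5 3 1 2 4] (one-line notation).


Cycle decomposition: (1 5 4 2 3)
Cycle lengths: 5
Order = lcm(5) = 5

ord(σ) = 5


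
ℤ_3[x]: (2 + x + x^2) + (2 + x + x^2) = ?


Add coefficients mod 3:
x^0: 2 + 2 = 1 (mod 3)
x^1: 1 + 1 = 2 (mod 3)
x^2: 1 + 1 = 2 (mod 3)
Result: 1 + 2x + 2x^2

f + g = 1 + 2x + 2x^2


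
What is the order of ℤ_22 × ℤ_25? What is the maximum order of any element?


|ℤ_22 × ℤ_25| = 22 × 25 = 550
Max element order = lcm(22,25) = 550
Cyclic? Yes (gcd=1)

|ℤ_22×ℤ_25| = 550, max element order = 550


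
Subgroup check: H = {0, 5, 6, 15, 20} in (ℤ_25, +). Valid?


Subgroup test for H = {0, 5, 6, 15, 20} in (ℤ_25, +):
(1) 0 ∈ H? Yes
(2) Closure: for all a,b ∈ H, (a+b) mod 25 ∈ H? No  [counterexample: 5 + 5 = 10 ∉ H]
(3) Inverses: for all a ∈ H, -a mod 25 ∈ H? No

No, H is not a subgroup of ℤ_25


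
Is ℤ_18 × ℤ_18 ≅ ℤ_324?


Comparing ℤ_18 × ℤ_18 and ℤ_324:
gcd(18,18) = 18 ≠ 1. Max element order in ℤ_18×ℤ_18 is lcm(18,18) = 18 < 324, so it has no element of order 324

No, ℤ_18 × ℤ_18 ≇ ℤ_324


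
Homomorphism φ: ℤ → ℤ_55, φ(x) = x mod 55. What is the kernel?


Kernel = preimage of identity
ker(φ) = {x ∈ ℤ : x ≡ 0 (mod 55)} = 55ℤ = {0, ±55, ±110, ...}

ker(φ) = 55ℤ


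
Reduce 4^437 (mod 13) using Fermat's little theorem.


Fermat's little theorem: if p is prime and gcd(a,p)=1, then a^(p-1) ≡ 1 (mod p)
p = 13 is prime, gcd(4,13) = 1
Reduce exponent: 437 mod 12 = 5
So 4^437 ≡ 4^5 (mod 13)
4^5 mod 13 = 10

4^437 ≡ 10 (mod 13)


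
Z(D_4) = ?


Z(G) = {g ∈ G | gx = xg for all x ∈ G}
For even n, Z(D_n) = {e, r^(n/2)}: the 180° rotation r^2 commutes with every reflection and rotation

Z(D_4) = {e, r^2}


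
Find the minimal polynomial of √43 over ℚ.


√43 satisfies x² - 43 = 0, irreducible over ℚ since 43 is squarefree

Minimal polynomial: x² - 43


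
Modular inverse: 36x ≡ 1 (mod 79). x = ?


Use the extended Euclidean algorithm to write 1 = 36·s + 79·t; then s mod 79 is the inverse.
Euclidean algorithm:
  36 = 0·79 + 36
  79 = 2·36 + 7
  36 = 5·7 + 1
  7 = 7·1 + 0
gcd(36,79) = 1
Back-substitution gives: 36·(11) + 79·(-5) = 1
So 36⁻¹ ≡ 11 ≡ 11 (mod 79)
Check: 36 × 11 = 396 ≡ 1 (mod 79) ✓

36⁻¹ ≡ 11 (mod 79)


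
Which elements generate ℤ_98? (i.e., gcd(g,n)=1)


g generates ℤ_n iff gcd(g,n) = 1
Prime factors of 98: 2, 7
Generators are g ∈ {1,...,97} not divisible by any of these primes.
Generators: {1, 3, 5, 9, 11, 13, 15, 17, 19, 23, 25, 27, 29, 31, 33, 37, 39, 41, 43, 45, 47, 51, 53, 55, 57, 59, 61, 65, 67, 69, 71, 73, 75, 79, 81, 83, 85, 87, 89, 93, 95, 97}
Number of generators = φ(98) = 42

Generators of ℤ_98 = {1, 3, 5, 9, 11, 13, 15, 17, 19, 23, 25, 27, 29, 31, 33, 37, 39, 41, 43, 45, 47, 51, 53, 55, 57, 59, 61, 65, 67, 69, 71, 73, 75, 79, 81, 83, 85, 87, 89, 93, 95, 97}


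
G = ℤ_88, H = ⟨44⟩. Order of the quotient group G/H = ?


|⟨44⟩| = n / gcd(44, 88) = 88 / 44 = 2
H is normal (ℤ_88 is abelian).
|G/H| = |G| / |H| = 88 / 2 = 44

|G/H| = 44


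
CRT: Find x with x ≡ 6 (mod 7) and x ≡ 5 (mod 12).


m₁ = 7, m₂ = 12, gcd = 1, so CRT applies. M = m₁·m₂ = 84
Let M₁ = M/m₁ = 12, M₂ = M/m₂ = 7
Find y₁ ≡ M₁⁻¹ (mod m₁): 12⁻¹ ≡ 3 (mod 7)
Find y₂ ≡ M₂⁻¹ (mod m₂): 7⁻¹ ≡ 7 (mod 12)
x = a₁·M₁·y₁ + a₂·M₂·y₂ = 6·12·3 + 5·7·7 = 461
Reduce mod 84: x ≡ 41
Check: 41 mod 7 = 6 ✓, 41 mod 12 = 5 ✓

x ≡ 41 (mod 84)


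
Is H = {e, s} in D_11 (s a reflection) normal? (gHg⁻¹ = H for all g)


H = {e, s} in D_11 (s a reflection)
r·s·r⁻¹ = sr⁻² ≠ s for n ≥ 3, so {e, s} is not closed under conjugation

No, not a normal subgroup


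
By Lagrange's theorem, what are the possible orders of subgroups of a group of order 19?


Lagrange's theorem: |H| divides |G|
|G| = 19
Divisors of 19: 1, 19

Possible subgroup orders: {1, 19}


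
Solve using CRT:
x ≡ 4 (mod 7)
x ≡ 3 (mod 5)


m₁ = 7, m₂ = 5, gcd = 1, so CRT applies. M = m₁·m₂ = 35
Let M₁ = M/m₁ = 5, M₂ = M/m₂ = 7
Find y₁ ≡ M₁⁻¹ (mod m₁): 5⁻¹ ≡ 3 (mod 7)
Find y₂ ≡ M₂⁻¹ (mod m₂): 7⁻¹ ≡ 3 (mod 5)
x = a₁·M₁·y₁ + a₂·M₂·y₂ = 4·5·3 + 3·7·3 = 123
Reduce mod 35: x ≡ 18
Check: 18 mod 7 = 4 ✓, 18 mod 5 = 3 ✓

x ≡ 18 (mod 35)


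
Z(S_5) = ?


Z(G) = {g ∈ G | gx = xg for all x ∈ G}
S_n is non-abelian for n ≥ 3; Z(S_5) is trivial

Z(S_5) = {e}


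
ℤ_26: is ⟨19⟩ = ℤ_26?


g generates ℤ_n iff gcd(g, n) = 1
gcd(19, 26) = 1
Since gcd = 1, 19 is a generator.

Yes, 19 generates ℤ_26


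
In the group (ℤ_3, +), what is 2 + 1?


Operation: addition mod 3
2 + 1 = (a + b) mod 3 with a = 2, b = 1

2 + 1 = 0


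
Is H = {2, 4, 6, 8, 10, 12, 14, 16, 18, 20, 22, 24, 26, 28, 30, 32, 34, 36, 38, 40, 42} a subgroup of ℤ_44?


Subgroup test for H = {2, 4, 6, 8, 10, 12, 14, 16, 18, 20, 22, 24, 26, 28, 30, 32, 34, 36, 38, 40, 42} in (ℤ_44, +):
(1) 0 ∈ H? No
(2) Closure: for all a,b ∈ H, (a+b) mod 44 ∈ H? No  [counterexample: 2 + 42 = 0 ∉ H]
(3) Inverses: for all a ∈ H, -a mod 44 ∈ H? Yes

No, H is not a subgroup of ℤ_44


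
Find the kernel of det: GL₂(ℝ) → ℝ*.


Kernel = preimage of identity
ker(det) = {A | det(A) = 1} = SL₂(ℝ)

ker(det) = SL₂(ℝ)


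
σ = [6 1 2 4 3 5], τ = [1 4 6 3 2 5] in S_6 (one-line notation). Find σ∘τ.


σ∘τ: apply τ first, then σ
1 →τ 1 →σ 6
2 →τ 4 →σ 4
3 →τ 6 →σ 5
4 →τ 3 →σ 2
5 →τ 2 →σ 1
6 →τ 5 →σ 3

σ∘τ = [6 4 5 2 1 3]


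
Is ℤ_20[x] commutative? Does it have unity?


ℤ_20 has zero divisors (2·10 ≡ 0), and these lift to constant zero divisors in ℤ_20[x]; so not an integral domain
Commutative: Yes
Integral domain: No
Has unity: Yes

ℤ_20[x]: Commutative=Yes, Unity=Yes


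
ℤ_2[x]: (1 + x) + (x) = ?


Add coefficients mod 2:
x^0: 1 + 0 = 1 (mod 2)
x^1: 1 + 1 = 0 (mod 2)
Result: 1

f + g = 1


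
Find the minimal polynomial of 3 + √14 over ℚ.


Let α = 3 + √14. Then α - 3 = √14, so (α - 3)² = 14, giving α² - 6α - 5 = 0. Degree 2 and α ∉ ℚ, so this is the minimal polynomial.

Minimal polynomial: x² - 6x - 5


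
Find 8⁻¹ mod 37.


Use the extended Euclidean algorithm to write 1 = 8·s + 37·t; then s mod 37 is the inverse.
Euclidean algorithm:
  8 = 0·37 + 8
  37 = 4·8 + 5
  8 = 1·5 + 3
  5 = 1·3 + 2
  3 = 1·2 + 1
  2 = 2·1 + 0
gcd(8,37) = 1
Back-substitution gives: 8·(14) + 37·(-3) = 1
So 8⁻¹ ≡ 14 ≡ 14 (mod 37)
Check: 8 × 14 = 112 ≡ 1 (mod 37) ✓

8⁻¹ ≡ 14 (mod 37)


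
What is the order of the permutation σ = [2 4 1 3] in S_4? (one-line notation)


Cycle decomposition: (1 2 4 3)
Cycle lengths: 4
Order = lcm(4) = 4

ord(σ) = 4


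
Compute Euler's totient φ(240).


Factor n: 240 = 2^4 × 3 × 5
φ(n) = n · ∏(1 - 1/p) over distinct primes p | n
φ(240) = 240 · (1 - 1/2) · (1 - 1/3) · (1 - 1/5) = 64

φ(240) = 64
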